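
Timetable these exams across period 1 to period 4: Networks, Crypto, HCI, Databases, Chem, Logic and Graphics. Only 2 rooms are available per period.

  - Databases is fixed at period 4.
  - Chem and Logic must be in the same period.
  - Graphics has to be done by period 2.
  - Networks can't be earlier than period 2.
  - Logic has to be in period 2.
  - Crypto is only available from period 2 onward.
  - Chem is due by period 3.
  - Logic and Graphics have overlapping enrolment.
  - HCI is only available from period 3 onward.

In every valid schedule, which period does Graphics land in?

Graphics's window is period 1–period 2.
Logic is fixed at period 2, and Graphics can't share a period with Logic.
So Graphics must be period 1.

period 1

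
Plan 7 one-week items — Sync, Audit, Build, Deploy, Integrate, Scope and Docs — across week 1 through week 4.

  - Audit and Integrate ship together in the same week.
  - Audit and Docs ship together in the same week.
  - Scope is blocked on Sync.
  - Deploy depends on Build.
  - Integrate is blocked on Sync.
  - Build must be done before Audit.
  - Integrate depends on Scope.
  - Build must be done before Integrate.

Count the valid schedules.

23

Splitting on Sync: it can be week 1 (17), week 2 (6). Listing each branch's schedules as (Audit, Build, Deploy, Integrate, Scope, Docs) by week number:
Sync=week 1: (3,1,2,3,2,3) (3,1,3,3,2,3) (3,1,4,3,2,3) (3,2,3,3,2,3) (3,2,4,3,2,3) (4,1,2,4,2,4) (4,1,2,4,3,4) (4,1,3,4,2,4) (4,1,3,4,3,4) (4,1,4,4,2,4) (4,1,4,4,3,4) (4,2,3,4,2,4) (4,2,3,4,3,4) (4,2,4,4,2,4) (4,2,4,4,3,4) (4,3,4,4,2,4) (4,3,4,4,3,4) — 17.
Sync=week 2: (4,1,2,4,3,4) (4,1,3,4,3,4) (4,1,4,4,3,4) (4,2,3,4,3,4) (4,2,4,4,3,4) (4,3,4,4,3,4) — 6.
Summing: 17 + 6 = 23.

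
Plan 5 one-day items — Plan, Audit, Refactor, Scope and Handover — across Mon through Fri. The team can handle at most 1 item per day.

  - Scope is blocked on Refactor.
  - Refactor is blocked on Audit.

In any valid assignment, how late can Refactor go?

Precedence pushes Refactor to at least Tue; downstream work caps Refactor at Thu.
Refactor at Thu is achievable: Scope -> Fri; Refactor -> Thu; Plan -> Tue; Handover -> Wed; Audit -> Mon.

Thu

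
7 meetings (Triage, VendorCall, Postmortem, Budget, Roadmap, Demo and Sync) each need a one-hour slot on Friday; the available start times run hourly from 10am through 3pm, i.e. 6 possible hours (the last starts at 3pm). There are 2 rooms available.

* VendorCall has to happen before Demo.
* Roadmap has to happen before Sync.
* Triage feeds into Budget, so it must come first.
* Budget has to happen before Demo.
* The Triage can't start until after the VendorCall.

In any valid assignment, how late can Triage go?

Precedence pushes Triage to at least 11am; downstream work caps Triage at 1pm.
Triage at 1pm is achievable: Postmortem=11am; Triage=1pm; VendorCall=10am; Budget=2pm; Demo=3pm; Roadmap=10am; Sync=11am.

1pm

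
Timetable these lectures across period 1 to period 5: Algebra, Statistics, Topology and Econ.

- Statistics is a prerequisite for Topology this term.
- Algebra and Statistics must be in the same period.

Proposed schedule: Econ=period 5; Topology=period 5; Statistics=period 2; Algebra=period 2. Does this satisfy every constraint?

Yes, all constraints hold

Statistics is a prerequisite for Topology this term — holds.
Algebra and Statistics must be in the same period — holds.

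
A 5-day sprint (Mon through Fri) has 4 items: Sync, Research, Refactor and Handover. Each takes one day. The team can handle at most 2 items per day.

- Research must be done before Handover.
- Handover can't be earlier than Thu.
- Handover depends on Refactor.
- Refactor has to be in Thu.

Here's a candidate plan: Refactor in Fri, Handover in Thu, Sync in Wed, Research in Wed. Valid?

Invalid. Handover depends on Refactor.

The team can handle at most 2 items per day — holds.
Handover can't be earlier than Thu — holds.
Research must be done before Handover — holds.
Handover depends on Refactor — violated.
Refactor has to be in Thu — violated.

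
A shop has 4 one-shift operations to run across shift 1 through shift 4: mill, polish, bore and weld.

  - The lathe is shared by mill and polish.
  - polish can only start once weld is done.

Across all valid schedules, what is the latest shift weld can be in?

shift 3

Downstream work caps weld at shift 3.
weld at shift 3 is achievable: polish in shift 4; weld in shift 3; mill in shift 1; bore in shift 1.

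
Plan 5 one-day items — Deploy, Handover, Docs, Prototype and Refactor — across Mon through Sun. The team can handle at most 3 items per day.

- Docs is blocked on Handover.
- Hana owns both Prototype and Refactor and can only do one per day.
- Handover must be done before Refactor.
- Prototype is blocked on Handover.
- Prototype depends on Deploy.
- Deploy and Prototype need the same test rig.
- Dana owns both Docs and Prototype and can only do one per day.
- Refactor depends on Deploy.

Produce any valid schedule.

Prototype -> Tue, Handover -> Mon, Refactor -> Wed, Docs -> Wed, Deploy -> Mon

Checking: Deploy(Mon) before Refactor(Wed); Handover(Mon) before Docs(Wed); Handover(Mon) before Prototype(Tue); Handover(Mon) before Refactor(Wed); Deploy(Mon) before Prototype(Tue); Docs(Wed) != Prototype(Tue); Prototype(Tue) != Refactor(Wed); Deploy(Mon) != Prototype(Tue); max 2 per day (cap 3).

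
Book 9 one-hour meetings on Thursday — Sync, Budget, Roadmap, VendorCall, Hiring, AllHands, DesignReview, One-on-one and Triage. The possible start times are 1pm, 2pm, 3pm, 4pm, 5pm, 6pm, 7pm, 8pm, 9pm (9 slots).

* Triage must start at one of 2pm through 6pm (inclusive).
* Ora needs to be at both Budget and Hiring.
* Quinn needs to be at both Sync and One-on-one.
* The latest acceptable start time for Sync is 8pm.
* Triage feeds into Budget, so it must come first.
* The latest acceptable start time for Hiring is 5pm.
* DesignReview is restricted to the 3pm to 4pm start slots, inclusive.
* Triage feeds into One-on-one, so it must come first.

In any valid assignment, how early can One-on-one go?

3pm

Precedence pushes One-on-one to at least 3pm.
One-on-one at 3pm is achievable: Hiring -> 1pm; Triage -> 2pm; Sync -> 1pm; Budget -> 3pm; One-on-one -> 3pm; AllHands -> 1pm; Roadmap -> 1pm; DesignReview -> 3pm; VendorCall -> 1pm.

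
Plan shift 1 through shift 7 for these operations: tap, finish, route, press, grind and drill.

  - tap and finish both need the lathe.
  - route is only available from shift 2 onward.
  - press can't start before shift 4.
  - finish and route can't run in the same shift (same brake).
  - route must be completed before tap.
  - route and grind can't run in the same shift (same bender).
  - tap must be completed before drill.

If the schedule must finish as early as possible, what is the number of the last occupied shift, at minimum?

The precedence chain requires at least 3 distinct shifts.
press can't be placed before shift 4, so the schedule must run through at least shift 4.
4 works (last occupied shift: shift 4): for example tap -> shift 3; press -> shift 4; drill -> shift 4; route -> shift 2; finish -> shift 1; grind -> shift 1.

shift 4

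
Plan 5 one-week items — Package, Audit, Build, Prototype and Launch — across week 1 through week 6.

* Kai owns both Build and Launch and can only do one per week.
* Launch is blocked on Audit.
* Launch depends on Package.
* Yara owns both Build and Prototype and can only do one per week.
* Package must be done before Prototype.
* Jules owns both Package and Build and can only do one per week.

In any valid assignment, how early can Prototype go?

week 2

Precedence pushes Prototype to at least week 2.
Prototype at week 2 is achievable: Launch=week 2, Build=week 3, Audit=week 1, Package=week 1, Prototype=week 2.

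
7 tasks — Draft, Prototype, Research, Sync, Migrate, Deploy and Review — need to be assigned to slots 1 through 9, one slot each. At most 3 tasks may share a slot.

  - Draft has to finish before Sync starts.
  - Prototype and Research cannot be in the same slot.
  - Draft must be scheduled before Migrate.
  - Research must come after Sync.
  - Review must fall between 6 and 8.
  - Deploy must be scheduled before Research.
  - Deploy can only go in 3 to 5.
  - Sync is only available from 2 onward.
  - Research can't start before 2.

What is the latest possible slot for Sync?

Sync is available from 2; downstream work caps Sync at 8.
Sync at 8 is achievable: Draft=1, Prototype=1, Sync=8, Research=9, Migrate=2, Review=6, Deploy=3.

8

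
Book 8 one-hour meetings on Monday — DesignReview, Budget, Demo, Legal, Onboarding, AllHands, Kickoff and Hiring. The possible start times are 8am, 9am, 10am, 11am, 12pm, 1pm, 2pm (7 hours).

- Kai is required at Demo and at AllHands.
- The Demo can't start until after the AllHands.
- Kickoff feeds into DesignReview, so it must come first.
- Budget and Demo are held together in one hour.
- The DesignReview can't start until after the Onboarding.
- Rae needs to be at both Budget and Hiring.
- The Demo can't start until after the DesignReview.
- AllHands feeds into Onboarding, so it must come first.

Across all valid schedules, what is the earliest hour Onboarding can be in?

9am

Precedence pushes Onboarding to at least 9am; downstream work caps Onboarding at 12pm.
Onboarding at 9am is achievable: Hiring -> 8am, DesignReview -> 10am, Budget -> 11am, Onboarding -> 9am, Kickoff -> 8am, AllHands -> 8am, Legal -> 8am, Demo -> 11am.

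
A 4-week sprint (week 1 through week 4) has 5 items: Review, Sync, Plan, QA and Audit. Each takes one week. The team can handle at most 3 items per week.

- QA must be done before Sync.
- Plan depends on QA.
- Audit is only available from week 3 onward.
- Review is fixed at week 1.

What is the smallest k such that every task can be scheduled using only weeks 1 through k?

The precedence chain requires at least 2 distinct weeks.
With at most 3 per week and 5 tasks, at least 2 weeks are needed.
Audit can't be placed before week 3, so the schedule must run through at least week 3.
3 works (last occupied week: week 3): for example Plan=week 2; Sync=week 2; Review=week 1; QA=week 1; Audit=week 3.

3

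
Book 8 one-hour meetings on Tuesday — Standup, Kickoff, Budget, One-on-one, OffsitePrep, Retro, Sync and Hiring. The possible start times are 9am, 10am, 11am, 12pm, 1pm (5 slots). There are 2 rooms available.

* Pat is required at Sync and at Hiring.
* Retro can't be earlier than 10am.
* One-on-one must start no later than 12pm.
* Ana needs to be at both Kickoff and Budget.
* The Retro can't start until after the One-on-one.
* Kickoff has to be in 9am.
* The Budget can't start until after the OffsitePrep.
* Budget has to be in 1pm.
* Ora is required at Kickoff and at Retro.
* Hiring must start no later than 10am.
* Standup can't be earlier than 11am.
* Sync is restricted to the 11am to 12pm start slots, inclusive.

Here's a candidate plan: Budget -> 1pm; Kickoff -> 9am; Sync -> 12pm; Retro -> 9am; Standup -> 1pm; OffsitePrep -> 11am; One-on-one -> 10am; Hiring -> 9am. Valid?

Budget has to be in 1pm — holds.
The Budget can't start until after the OffsitePrep — holds.
Retro can't be earlier than 10am — violated.
Ora is required at Kickoff and at Retro — violated.
Kickoff has to be in 9am — holds.
One-on-one must start no later than 12pm — holds.
Pat is required at Sync and at Hiring — holds.
Standup can't be earlier than 11am — holds.
Sync is restricted to the 11am to 12pm start slots, inclusive — holds.
There are 2 rooms available — violated.
The Retro can't start until after the One-on-one — violated.
Ana needs to be at both Kickoff and Budget — holds.
Hiring must start no later than 10am — holds.

No — it violates: Retro can't be earlier than 10am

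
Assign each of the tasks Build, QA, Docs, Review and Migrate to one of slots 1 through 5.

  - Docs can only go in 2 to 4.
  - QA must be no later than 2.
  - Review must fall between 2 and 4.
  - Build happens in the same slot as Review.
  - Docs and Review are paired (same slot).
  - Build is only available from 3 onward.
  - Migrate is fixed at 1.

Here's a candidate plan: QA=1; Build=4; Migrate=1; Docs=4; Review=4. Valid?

Review must fall between 2 and 4 — holds.
Build is only available from 3 onward — holds.
Docs can only go in 2 to 4 — holds.
QA must be no later than 2 — holds.
Migrate is fixed at 1 — holds.
Docs and Review are paired (same slot) — holds.
Build happens in the same slot as Review — holds.

Valid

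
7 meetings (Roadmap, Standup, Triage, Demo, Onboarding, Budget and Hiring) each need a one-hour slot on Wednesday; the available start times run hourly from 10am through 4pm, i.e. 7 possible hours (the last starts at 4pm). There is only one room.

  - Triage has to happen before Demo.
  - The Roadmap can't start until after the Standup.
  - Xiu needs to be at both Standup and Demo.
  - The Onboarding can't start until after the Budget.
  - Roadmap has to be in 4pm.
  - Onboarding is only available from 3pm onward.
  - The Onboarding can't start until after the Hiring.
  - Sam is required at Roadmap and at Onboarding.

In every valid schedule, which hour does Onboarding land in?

3pm

Onboarding's window is 3pm–4pm.
Roadmap is fixed at 4pm, and Onboarding can't share a hour with Roadmap.
So Onboarding must be 3pm.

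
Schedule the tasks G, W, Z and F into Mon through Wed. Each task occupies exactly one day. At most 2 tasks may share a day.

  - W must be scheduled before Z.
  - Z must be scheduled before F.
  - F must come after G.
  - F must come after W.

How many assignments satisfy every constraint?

Enumerating: Z -> Tue, G -> Mon, W -> Mon, F -> Wed | Z=Tue; F=Wed; W=Mon; G=Tue.

2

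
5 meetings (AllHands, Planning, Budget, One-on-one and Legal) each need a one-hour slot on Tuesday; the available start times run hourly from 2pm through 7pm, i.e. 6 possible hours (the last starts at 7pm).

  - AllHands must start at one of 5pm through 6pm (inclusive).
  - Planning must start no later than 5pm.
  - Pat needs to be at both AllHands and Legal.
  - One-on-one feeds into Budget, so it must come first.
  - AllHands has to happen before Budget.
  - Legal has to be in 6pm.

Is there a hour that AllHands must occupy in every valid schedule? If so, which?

AllHands's window is 5pm–6pm.
Legal is fixed at 6pm, and AllHands can't share a hour with Legal.
So AllHands must be 5pm.

5pm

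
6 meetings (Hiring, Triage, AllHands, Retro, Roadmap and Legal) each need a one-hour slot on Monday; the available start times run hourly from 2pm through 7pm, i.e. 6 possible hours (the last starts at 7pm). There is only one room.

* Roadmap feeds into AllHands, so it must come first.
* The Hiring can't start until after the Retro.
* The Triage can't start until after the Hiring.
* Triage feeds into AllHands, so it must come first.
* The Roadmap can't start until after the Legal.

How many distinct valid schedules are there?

10

Splitting on Hiring: it can be 3pm (3), 4pm (4), 5pm (3). Listing each branch's schedules as (Triage, AllHands, Retro, Roadmap, Legal):
Hiring=3pm: (4pm,7pm,2pm,6pm,5pm) (5pm,7pm,2pm,6pm,4pm) (6pm,7pm,2pm,5pm,4pm) — 3.
Hiring=4pm: (5pm,7pm,2pm,6pm,3pm) (5pm,7pm,3pm,6pm,2pm) (6pm,7pm,2pm,5pm,3pm) (6pm,7pm,3pm,5pm,2pm) — 4.
Hiring=5pm: (6pm,7pm,2pm,4pm,3pm) (6pm,7pm,3pm,4pm,2pm) (6pm,7pm,4pm,3pm,2pm) — 3.
Summing: 3 + 4 + 3 = 10.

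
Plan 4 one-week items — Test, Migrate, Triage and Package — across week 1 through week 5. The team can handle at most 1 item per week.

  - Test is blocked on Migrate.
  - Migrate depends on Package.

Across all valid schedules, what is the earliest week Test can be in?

Precedence pushes Test to at least week 3.
Test at week 3 is achievable: Triage in week 4; Package in week 1; Migrate in week 2; Test in week 3.

week 3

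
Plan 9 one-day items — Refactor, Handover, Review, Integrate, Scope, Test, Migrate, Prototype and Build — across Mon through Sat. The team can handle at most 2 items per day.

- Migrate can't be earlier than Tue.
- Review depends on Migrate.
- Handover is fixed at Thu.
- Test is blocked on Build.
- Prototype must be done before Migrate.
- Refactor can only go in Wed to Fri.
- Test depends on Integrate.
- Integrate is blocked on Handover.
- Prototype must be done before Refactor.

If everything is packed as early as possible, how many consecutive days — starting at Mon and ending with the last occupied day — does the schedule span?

6 days

The precedence chain requires at least 3 distinct days.
With at most 2 per day and 9 tasks, at least 5 days are needed.
Propagating the time windows through the other constraints, Test can't land before Sat — that is day 6 counting from Mon — so the schedule must run through at least 6 days.
6 works (last occupied day: Sat): for example Scope=Tue; Refactor=Wed; Migrate=Tue; Integrate=Fri; Test=Sat; Build=Mon; Prototype=Mon; Review=Wed; Handover=Thu.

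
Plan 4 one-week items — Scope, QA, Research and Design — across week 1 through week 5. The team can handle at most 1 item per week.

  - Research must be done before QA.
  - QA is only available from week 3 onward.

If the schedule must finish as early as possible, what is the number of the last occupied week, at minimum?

week 4

The precedence chain requires at least 2 distinct weeks.
With at most 1 per week and 4 tasks, at least 4 weeks are needed.
QA can't be placed before week 3, so the schedule must run through at least week 3.
4 works (last occupied week: week 4): for example Research in week 1; Design in week 4; Scope in week 2; QA in week 3.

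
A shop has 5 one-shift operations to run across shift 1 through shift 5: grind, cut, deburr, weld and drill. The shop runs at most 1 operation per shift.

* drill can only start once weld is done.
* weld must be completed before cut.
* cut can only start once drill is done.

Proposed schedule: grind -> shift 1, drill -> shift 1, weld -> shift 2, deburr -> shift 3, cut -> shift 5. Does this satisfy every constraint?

No. The shop runs at most 1 operation per shift is not satisfied.

The shop runs at most 1 operation per shift — violated.
drill can only start once weld is done — violated.
cut can only start once drill is done — holds.
weld must be completed before cut — holds.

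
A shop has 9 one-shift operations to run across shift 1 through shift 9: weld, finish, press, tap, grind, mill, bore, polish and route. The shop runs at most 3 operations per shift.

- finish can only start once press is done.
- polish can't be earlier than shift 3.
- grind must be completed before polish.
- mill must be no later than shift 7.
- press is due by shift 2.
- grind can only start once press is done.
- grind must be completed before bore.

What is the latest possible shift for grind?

shift 8

Precedence pushes grind to at least shift 2; downstream work caps grind at shift 8.
grind at shift 8 is achievable: route=shift 2; tap=shift 2; weld=shift 1; bore=shift 9; grind=shift 8; polish=shift 9; finish=shift 2; mill=shift 1; press=shift 1.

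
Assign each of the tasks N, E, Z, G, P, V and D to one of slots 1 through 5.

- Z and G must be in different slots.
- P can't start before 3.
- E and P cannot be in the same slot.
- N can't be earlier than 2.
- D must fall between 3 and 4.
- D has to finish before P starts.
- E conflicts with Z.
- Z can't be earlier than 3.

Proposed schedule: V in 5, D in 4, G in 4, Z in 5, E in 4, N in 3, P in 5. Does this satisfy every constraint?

Yes

N can't be earlier than 2 — holds.
D must fall between 3 and 4 — holds.
D has to finish before P starts — holds.
Z and G must be in different slots — holds.
Z can't be earlier than 3 — holds.
P can't start before 3 — holds.
E and P cannot be in the same slot — holds.
E conflicts with Z — holds.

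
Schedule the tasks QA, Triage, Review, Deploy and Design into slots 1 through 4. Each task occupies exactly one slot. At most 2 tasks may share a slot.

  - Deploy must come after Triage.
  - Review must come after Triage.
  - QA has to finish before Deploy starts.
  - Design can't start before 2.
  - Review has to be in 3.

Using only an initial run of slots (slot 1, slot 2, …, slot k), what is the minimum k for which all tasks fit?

3 slots

The precedence chain requires at least 2 distinct slots.
With at most 2 per slot and 5 tasks, at least 3 slots are needed.
Review can't be placed before 3, so the schedule must run through at least slot 3.
3 works (last occupied slot: 3): for example Design=2; Deploy=2; QA=1; Review=3; Triage=1.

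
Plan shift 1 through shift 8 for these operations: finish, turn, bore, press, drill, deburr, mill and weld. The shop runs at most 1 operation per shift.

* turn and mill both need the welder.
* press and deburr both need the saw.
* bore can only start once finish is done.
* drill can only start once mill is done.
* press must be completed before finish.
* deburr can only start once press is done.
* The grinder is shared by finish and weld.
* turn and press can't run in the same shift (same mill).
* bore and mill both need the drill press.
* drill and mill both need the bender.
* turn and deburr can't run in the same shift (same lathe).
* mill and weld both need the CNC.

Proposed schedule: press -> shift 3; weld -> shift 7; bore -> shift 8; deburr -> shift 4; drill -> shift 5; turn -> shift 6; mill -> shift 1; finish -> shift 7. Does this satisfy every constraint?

press and deburr both need the saw — holds.
turn and deburr can't run in the same shift (same lathe) — holds.
drill and mill both need the bender — holds.
The shop runs at most 1 operation per shift — violated.
mill and weld both need the CNC — holds.
bore and mill both need the drill press — holds.
turn and mill both need the welder — holds.
drill can only start once mill is done — holds.
The grinder is shared by finish and weld — violated.
turn and press can't run in the same shift (same mill) — holds.
press must be completed before finish — holds.
bore can only start once finish is done — holds.
deburr can only start once press is done — holds.

Invalid. The shop runs at most 1 operation per shift.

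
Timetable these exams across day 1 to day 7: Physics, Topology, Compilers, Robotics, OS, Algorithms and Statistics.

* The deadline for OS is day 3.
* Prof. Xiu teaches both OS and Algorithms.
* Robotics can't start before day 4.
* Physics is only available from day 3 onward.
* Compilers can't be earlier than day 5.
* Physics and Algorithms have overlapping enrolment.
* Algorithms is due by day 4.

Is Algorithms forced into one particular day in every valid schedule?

No

Algorithms can be day 1 (e.g. Algorithms=day 1; Physics=day 3; Compilers=day 5; Topology=day 1; Statistics=day 1; OS=day 2; Robotics=day 4) or day 2 (e.g. Algorithms -> day 2; Robotics -> day 4; OS -> day 1; Compilers -> day 5; Topology -> day 1; Physics -> day 3; Statistics -> day 1).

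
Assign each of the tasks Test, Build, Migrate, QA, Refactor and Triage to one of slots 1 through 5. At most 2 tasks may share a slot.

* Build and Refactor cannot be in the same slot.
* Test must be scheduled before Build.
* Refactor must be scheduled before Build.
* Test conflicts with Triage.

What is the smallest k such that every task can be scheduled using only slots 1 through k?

The precedence chain requires at least 2 distinct slots.
With at most 2 per slot and 6 tasks, at least 3 slots are needed.
3 works (last occupied slot: 3): for example Migrate=2; Refactor=1; Triage=3; Build=2; QA=3; Test=1.

3 slots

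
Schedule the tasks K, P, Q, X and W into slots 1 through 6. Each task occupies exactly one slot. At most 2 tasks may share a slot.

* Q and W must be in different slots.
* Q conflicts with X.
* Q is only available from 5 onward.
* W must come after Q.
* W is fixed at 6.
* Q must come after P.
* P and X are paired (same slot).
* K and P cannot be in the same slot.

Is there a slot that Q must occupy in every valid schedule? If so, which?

Q's window is 5–6.
W is fixed at 6, and Q can't share a slot with W.
So Q must be 5.

5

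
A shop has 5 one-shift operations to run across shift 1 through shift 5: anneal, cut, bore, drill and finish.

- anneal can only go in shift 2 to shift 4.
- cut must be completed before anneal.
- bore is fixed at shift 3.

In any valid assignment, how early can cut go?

Downstream work caps cut at shift 3.
cut at shift 1 is achievable: cut in shift 1; anneal in shift 2; drill in shift 1; finish in shift 1; bore in shift 3.

shift 1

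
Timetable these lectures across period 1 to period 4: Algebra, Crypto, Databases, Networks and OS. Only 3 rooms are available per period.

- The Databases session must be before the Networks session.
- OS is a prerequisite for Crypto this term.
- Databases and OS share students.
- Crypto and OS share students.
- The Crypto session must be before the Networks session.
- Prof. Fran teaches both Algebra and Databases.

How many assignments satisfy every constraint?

21

Splitting on Algebra: it can be period 1 (6), period 2 (4), period 3 (4), period 4 (7). Listing each branch's schedules as (Crypto, Databases, Networks, OS) by period number:
Algebra=period 1: (2,2,3,1) (2,2,4,1) (2,3,4,1) (3,2,4,1) (3,3,4,1) (3,3,4,2) — 6.
Algebra=period 2: (2,3,4,1) (3,1,4,2) (3,3,4,1) (3,3,4,2) — 4.
Algebra=period 3: (2,2,3,1) (2,2,4,1) (3,1,4,2) (3,2,4,1) — 4.
Algebra=period 4: (2,2,3,1) (2,2,4,1) (2,3,4,1) (3,1,4,2) (3,2,4,1) (3,3,4,1) (3,3,4,2) — 7.
Summing: 6 + 4 + 4 + 7 = 21.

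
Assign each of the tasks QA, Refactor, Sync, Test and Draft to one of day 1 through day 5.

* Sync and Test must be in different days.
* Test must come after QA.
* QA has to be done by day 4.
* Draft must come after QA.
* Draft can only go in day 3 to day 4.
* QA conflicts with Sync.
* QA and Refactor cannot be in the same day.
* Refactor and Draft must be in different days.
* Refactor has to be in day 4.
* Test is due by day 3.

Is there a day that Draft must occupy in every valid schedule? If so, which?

day 3

Draft's window is day 3–day 4.
Refactor is fixed at day 4, and Draft can't share a day with Refactor.
So Draft must be day 3.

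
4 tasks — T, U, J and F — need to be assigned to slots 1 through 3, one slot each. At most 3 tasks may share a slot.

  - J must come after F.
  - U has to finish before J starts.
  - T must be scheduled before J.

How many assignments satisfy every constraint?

9

Splitting on T: it can be 1 (5), 2 (4). Listing each branch's schedules as (U, J, F):
T=1: (1,2,1) (1,3,1) (1,3,2) (2,3,1) (2,3,2) — 5.
T=2: (1,3,1) (1,3,2) (2,3,1) (2,3,2) — 4.
Summing: 5 + 4 = 9.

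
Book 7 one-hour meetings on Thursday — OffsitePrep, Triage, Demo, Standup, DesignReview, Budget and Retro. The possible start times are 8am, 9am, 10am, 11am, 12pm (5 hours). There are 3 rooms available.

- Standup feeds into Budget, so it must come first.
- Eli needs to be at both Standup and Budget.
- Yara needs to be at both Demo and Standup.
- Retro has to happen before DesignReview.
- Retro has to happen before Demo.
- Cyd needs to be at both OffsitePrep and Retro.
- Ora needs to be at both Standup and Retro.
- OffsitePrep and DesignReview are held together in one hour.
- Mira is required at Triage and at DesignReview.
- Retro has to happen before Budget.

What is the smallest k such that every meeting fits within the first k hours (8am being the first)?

The precedence chain requires at least 2 distinct hours.
With at most 3 per hour and 7 meetings, at least 3 hours are needed.
3 works (last occupied hour: 10am): for example Standup=9am; Demo=10am; OffsitePrep=9am; DesignReview=9am; Budget=10am; Triage=8am; Retro=8am.

3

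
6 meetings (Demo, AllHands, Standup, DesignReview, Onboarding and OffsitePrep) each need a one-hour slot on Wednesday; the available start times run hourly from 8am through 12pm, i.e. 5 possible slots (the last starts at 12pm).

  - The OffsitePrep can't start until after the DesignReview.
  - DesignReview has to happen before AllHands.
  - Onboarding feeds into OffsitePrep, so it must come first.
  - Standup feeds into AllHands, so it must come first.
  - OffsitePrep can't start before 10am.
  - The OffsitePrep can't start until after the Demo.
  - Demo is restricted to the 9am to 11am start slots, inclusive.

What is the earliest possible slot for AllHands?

Precedence pushes AllHands to at least 9am.
AllHands at 9am is achievable: DesignReview=8am, AllHands=9am, Demo=9am, OffsitePrep=10am, Onboarding=8am, Standup=8am.

9am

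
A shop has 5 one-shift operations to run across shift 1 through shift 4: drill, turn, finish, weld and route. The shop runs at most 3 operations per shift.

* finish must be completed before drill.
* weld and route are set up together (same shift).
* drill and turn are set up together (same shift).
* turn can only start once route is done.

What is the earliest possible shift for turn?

shift 2

Precedence pushes turn to at least shift 2.
turn at shift 2 is achievable: route in shift 1; turn in shift 2; finish in shift 1; drill in shift 2; weld in shift 1.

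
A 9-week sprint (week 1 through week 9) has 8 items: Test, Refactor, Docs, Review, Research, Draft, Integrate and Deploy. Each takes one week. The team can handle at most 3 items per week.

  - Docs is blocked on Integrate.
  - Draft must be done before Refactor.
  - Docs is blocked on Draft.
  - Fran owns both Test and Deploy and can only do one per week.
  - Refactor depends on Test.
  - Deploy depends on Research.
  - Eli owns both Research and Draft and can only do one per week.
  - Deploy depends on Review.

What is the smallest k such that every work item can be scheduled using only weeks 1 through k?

The precedence chain requires at least 2 distinct weeks.
With at most 3 per week and 8 work items, at least 3 weeks are needed.
3 works (last occupied week: week 3): for example Integrate -> week 2, Docs -> week 3, Refactor -> week 2, Review -> week 1, Draft -> week 1, Deploy -> week 3, Test -> week 1, Research -> week 2.

3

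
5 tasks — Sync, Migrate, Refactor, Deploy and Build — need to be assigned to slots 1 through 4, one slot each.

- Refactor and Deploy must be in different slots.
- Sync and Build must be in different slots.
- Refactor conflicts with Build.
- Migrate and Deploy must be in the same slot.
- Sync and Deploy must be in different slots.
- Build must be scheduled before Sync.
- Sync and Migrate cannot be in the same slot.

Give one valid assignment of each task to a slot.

Build -> 1, Sync -> 2, Deploy -> 1, Refactor -> 2, Migrate -> 1

Checking: Build(1) before Sync(2); Sync(2) != Build(1); Refactor(2) != Deploy(1); Refactor(2) != Build(1); Sync(2) != Deploy(1); Sync(2) != Migrate(1); Migrate = Deploy = 1.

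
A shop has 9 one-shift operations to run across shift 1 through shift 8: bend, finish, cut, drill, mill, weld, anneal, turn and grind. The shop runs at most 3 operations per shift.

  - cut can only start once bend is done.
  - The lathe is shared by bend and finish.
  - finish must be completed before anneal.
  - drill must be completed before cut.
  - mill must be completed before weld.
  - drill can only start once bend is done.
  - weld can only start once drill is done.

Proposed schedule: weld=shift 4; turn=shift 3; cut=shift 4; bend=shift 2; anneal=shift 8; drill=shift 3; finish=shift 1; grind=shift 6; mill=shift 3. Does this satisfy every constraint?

finish must be completed before anneal — holds.
drill must be completed before cut — holds.
mill must be completed before weld — holds.
weld can only start once drill is done — holds.
cut can only start once bend is done — holds.
The shop runs at most 3 operations per shift — holds.
drill can only start once bend is done — holds.
The lathe is shared by bend and finish — holds.

Yes, all constraints hold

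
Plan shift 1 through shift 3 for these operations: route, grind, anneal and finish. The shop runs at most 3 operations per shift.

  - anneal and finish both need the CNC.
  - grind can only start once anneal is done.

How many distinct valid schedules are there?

18

Splitting on route: it can be shift 1 (6), shift 2 (6), shift 3 (6). Listing each branch's schedules as (grind, anneal, finish) by shift number:
route=shift 1: (2,1,2) (2,1,3) (3,1,2) (3,1,3) (3,2,1) (3,2,3) — 6.
route=shift 2: (2,1,2) (2,1,3) (3,1,2) (3,1,3) (3,2,1) (3,2,3) — 6.
route=shift 3: (2,1,2) (2,1,3) (3,1,2) (3,1,3) (3,2,1) (3,2,3) — 6.
Summing: 6 + 6 + 6 = 18.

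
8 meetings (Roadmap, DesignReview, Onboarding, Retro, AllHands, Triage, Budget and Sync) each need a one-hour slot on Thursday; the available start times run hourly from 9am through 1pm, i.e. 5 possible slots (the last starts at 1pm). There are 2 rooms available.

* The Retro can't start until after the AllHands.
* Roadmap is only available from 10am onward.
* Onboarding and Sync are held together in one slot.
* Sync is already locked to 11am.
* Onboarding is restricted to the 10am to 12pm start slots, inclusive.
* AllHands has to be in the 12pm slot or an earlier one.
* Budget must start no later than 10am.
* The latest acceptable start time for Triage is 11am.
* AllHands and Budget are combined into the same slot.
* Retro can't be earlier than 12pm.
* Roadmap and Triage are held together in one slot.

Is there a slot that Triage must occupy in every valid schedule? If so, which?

10am

Triage must be in the same slot as Roadmap, which can't be before 10am, so Triage is at least 10am; Triage's own window allows nothing later than 11am.
So Triage is pinned to 10am.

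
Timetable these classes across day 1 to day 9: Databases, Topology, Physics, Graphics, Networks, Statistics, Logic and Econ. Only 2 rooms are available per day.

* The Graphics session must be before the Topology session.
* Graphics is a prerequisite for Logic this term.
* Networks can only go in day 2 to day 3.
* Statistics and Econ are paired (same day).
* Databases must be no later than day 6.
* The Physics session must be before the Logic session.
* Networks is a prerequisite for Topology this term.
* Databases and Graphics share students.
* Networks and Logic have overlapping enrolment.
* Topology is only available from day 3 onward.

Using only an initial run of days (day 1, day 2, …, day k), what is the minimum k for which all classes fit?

4

The precedence chain requires at least 2 distinct days.
With at most 2 per day and 8 classes, at least 4 days are needed.
Topology can't be placed before day 3, so the schedule must run through at least day 3.
4 works (last occupied day: day 4): for example Topology -> day 3; Econ -> day 4; Networks -> day 2; Logic -> day 3; Physics -> day 1; Databases -> day 2; Graphics -> day 1; Statistics -> day 4.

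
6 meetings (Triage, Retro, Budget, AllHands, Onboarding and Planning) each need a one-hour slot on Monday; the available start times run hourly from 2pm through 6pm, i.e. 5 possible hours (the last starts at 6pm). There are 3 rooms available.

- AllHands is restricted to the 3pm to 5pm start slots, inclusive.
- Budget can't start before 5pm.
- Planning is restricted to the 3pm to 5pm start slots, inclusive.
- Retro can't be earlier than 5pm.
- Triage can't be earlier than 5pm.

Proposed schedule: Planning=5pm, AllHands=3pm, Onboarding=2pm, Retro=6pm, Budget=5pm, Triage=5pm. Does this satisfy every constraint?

Yes

Triage can't be earlier than 5pm — holds.
Budget can't start before 5pm — holds.
There are 3 rooms available — holds.
AllHands is restricted to the 3pm to 5pm start slots, inclusive — holds.
Planning is restricted to the 3pm to 5pm start slots, inclusive — holds.
Retro can't be earlier than 5pm — holds.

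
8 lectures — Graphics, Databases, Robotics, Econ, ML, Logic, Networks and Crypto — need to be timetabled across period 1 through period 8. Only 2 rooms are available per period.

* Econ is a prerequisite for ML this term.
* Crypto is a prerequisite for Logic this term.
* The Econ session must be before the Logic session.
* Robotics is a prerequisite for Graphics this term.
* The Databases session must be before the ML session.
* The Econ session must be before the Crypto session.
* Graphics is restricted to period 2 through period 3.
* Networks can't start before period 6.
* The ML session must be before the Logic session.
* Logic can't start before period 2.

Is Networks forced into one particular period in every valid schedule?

Networks can be period 6 (e.g. ML in period 3, Networks in period 6, Graphics in period 2, Databases in period 2, Logic in period 4, Robotics in period 1, Crypto in period 3, Econ in period 1) or period 7 (e.g. Networks -> period 7; ML -> period 3; Robotics -> period 1; Graphics -> period 2; Logic -> period 4; Crypto -> period 3; Databases -> period 2; Econ -> period 1).

No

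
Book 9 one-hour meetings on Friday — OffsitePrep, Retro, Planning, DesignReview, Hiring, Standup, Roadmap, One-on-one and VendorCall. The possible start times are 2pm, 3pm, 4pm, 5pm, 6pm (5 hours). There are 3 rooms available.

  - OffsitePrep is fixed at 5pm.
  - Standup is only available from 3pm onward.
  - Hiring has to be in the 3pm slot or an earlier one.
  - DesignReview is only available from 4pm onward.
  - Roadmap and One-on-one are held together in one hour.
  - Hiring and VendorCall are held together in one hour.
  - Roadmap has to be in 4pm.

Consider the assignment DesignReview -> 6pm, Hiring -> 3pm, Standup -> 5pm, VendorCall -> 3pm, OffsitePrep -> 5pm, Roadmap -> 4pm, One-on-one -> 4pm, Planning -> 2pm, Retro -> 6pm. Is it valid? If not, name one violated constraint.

Yes, all constraints hold

There are 3 rooms available — holds.
Roadmap has to be in 4pm — holds.
Roadmap and One-on-one are held together in one hour — holds.
OffsitePrep is fixed at 5pm — holds.
Hiring and VendorCall are held together in one hour — holds.
DesignReview is only available from 4pm onward — holds.
Hiring has to be in the 3pm slot or an earlier one — holds.
Standup is only available from 3pm onward — holds.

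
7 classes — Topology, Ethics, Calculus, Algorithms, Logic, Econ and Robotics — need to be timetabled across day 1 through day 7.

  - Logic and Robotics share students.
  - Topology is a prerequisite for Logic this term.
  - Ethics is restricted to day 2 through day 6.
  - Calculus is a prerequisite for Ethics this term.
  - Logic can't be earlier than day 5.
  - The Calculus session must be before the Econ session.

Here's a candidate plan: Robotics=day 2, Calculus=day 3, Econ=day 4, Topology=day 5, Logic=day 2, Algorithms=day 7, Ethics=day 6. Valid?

Logic can't be earlier than day 5 — violated.
Logic and Robotics share students — violated.
Calculus is a prerequisite for Ethics this term — holds.
The Calculus session must be before the Econ session — holds.
Ethics is restricted to day 2 through day 6 — holds.
Topology is a prerequisite for Logic this term — violated.

Invalid. Topology is a prerequisite for Logic this term.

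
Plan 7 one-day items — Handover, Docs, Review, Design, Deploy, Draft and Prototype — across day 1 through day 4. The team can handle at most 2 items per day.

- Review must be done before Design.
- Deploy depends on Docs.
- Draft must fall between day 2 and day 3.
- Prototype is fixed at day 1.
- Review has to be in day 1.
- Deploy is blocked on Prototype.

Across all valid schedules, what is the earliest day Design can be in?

day 2

Precedence pushes Design to at least day 2.
Design at day 2 is achievable: Review=day 1, Draft=day 2, Docs=day 3, Design=day 2, Prototype=day 1, Handover=day 3, Deploy=day 4.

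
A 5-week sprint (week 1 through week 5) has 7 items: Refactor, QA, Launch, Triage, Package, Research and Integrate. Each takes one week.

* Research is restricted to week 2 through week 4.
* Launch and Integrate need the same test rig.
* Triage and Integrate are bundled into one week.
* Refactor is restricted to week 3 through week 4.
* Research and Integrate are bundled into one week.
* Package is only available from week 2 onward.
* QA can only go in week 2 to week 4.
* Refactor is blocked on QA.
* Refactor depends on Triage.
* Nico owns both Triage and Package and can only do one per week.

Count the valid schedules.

Splitting on Refactor: it can be week 3 (12), week 4 (48). Listing each branch's schedules as (QA, Launch, Triage, Package, Research, Integrate) by week number:
Refactor=week 3: (2,1,2,3,2,2) (2,1,2,4,2,2) (2,1,2,5,2,2) (2,3,2,3,2,2) (2,3,2,4,2,2) (2,3,2,5,2,2) (2,4,2,3,2,2) (2,4,2,4,2,2) (2,4,2,5,2,2) (2,5,2,3,2,2) (2,5,2,4,2,2) (2,5,2,5,2,2) — 12.
Refactor=week 4: (2,1,2,3,2,2) (2,1,2,4,2,2) (2,1,2,5,2,2) (2,1,3,2,3,3) (2,1,3,4,3,3) (2,1,3,5,3,3) (2,2,3,2,3,3) (2,2,3,4,3,3) (2,2,3,5,3,3) (2,3,2,3,2,2) (2,3,2,4,2,2) (2,3,2,5,2,2) (2,4,2,3,2,2) (2,4,2,4,2,2) (2,4,2,5,2,2) (2,4,3,2,3,3) (2,4,3,4,3,3) (2,4,3,5,3,3) (2,5,2,3,2,2) (2,5,2,4,2,2) (2,5,2,5,2,2) (2,5,3,2,3,3) (2,5,3,4,3,3) (2,5,3,5,3,3) (3,1,2,3,2,2) (3,1,2,4,2,2) (3,1,2,5,2,2) (3,1,3,2,3,3) (3,1,3,4,3,3) (3,1,3,5,3,3) (3,2,3,2,3,3) (3,2,3,4,3,3) (3,2,3,5,3,3) (3,3,2,3,2,2) (3,3,2,4,2,2) (3,3,2,5,2,2) (3,4,2,3,2,2) (3,4,2,4,2,2) (3,4,2,5,2,2) (3,4,3,2,3,3) (3,4,3,4,3,3) (3,4,3,5,3,3) (3,5,2,3,2,2) (3,5,2,4,2,2) (3,5,2,5,2,2) (3,5,3,2,3,3) (3,5,3,4,3,3) (3,5,3,5,3,3) — 48.
Summing: 12 + 48 = 60.

60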